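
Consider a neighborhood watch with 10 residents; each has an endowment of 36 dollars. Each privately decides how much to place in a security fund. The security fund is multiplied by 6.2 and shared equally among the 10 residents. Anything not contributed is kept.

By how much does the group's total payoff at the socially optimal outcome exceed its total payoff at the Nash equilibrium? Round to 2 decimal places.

1872.00 dollars

Each contributed unit returns 6.2/10 = 0.6200 to its contributor — below 1 — so contributing 0 is dominant for every player. At the Nash equilibrium everyone keeps their 36, and the group total is 10 × 36 = 360.
Each contributed unit returns 6.200 to the group as a whole (0.6200 to each of 10 players), which exceeds 1, so the social optimum is full contribution: group total = 6.200 × 360 = 2232.00.
Efficiency loss = 2232.00 − 360 = 1872.00.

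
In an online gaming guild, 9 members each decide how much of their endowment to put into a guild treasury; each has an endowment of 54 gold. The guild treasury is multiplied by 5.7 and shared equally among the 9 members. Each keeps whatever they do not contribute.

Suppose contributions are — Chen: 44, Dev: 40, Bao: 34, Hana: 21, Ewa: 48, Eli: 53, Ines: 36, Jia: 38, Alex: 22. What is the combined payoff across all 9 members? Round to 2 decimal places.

2065.20 gold

Total contributed: 44 + 40 + 34 + 21 + 48 + 53 + 36 + 38 + 22 = 336; total kept: 9 × 54 − 336 = 150.
The guild treasury pays out 5.7 × 336 = 1915.20 in aggregate.
Group total = 150 + 1915.20 = 2065.20.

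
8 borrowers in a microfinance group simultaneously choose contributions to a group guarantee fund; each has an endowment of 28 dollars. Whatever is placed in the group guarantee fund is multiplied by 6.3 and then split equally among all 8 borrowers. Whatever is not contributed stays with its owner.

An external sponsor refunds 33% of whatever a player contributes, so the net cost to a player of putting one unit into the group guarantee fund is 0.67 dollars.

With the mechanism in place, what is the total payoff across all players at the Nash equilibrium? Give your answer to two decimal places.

With the mechanism, a contributed unit returns (6.3/8) / 0.67 = 1.1754 per unit of net cost to the contributor — now above 1 — so contributing fully is weakly dominant for every player.
So the Nash equilibrium is full contribution by all 8; the group earns 8 × (28 × 0.33 + 6.3 × 28) = 1485.12.

1485.12 dollars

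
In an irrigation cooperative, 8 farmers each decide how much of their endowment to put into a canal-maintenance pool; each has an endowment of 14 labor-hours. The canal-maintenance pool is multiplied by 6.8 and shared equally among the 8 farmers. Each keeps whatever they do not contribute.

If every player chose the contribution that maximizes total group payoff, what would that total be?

Each contributed unit returns 6.800 to the group as a whole (0.8500 to each of 8 players), which exceeds 1, so the social optimum is full contribution: group total = 6.800 × 112 = 761.60.

761.60 labor-hours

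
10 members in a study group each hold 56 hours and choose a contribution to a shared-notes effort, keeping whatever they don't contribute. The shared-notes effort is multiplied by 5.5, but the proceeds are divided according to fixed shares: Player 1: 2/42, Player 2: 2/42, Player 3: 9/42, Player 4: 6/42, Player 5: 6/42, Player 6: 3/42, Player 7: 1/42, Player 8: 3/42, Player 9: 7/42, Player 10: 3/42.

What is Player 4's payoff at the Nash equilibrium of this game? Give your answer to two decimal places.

100.00 hours

Player j's private return per contributed unit is 5.5 × (j's share). Contributing is weakly dominant for j when that share is at least 1/5.5 = 0.1818, and contributing 0 is dominant otherwise.
The only share above 0.1818 is Player 3's 9/42, contributing 56; the remaining 9 contribute 0. Total contributed: 56.
Player 4 keeps 56 and receives 5.5 × 56 × 6/42 = 44.00 from the shared-notes effort, for a payoff of 100.00.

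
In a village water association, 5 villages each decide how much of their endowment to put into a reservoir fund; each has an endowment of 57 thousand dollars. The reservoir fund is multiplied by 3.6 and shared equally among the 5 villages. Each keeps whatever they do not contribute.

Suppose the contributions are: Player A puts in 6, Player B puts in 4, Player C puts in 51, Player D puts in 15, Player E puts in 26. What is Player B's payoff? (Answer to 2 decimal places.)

Total contributed: 6 + 4 + 51 + 15 + 26 = 102.
Each receives 3.6 × 102 / 5 = 73.44 from the reservoir fund.
Player B keeps 57 − 4 = 53, so Player B's payoff is 53 + 73.44 = 126.44.

126.44 thousand dollars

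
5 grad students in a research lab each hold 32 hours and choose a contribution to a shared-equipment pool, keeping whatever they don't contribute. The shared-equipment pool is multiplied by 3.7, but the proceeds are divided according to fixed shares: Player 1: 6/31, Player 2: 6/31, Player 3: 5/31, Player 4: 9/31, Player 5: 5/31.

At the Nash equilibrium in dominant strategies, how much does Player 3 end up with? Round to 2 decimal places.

A player with share s gets back 3.7·s per unit contributed, so full contribution is dominant for anyone with s > 1/3.7 = 0.2703 and zero contribution is dominant for anyone below.
The only share above 0.2703 is Player 4's 9/31, contributing 32; the remaining 4 contribute 0. Total contributed: 32.
Player 3 keeps 32 and receives 3.7 × 32 × 5/31 = 19.10 from the shared-equipment pool, for a payoff of 51.10.

51.10 hours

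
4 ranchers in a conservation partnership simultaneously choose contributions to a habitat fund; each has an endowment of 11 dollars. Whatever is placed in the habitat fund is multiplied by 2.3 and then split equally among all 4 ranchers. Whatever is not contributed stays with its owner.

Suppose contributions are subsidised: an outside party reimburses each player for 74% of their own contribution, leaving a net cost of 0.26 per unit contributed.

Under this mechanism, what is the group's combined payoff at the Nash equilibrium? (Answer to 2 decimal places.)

133.76 dollars

Under the mechanism each unit contributed yields (2.3/4) / 0.26 = 2.2115 back to its contributor per unit of net cost, which exceeds 1, making full contribution the dominant choice for everyone.
So the Nash equilibrium is full contribution by all 4; the group earns 4 × (11 × 0.74 + 2.3 × 11) = 133.76.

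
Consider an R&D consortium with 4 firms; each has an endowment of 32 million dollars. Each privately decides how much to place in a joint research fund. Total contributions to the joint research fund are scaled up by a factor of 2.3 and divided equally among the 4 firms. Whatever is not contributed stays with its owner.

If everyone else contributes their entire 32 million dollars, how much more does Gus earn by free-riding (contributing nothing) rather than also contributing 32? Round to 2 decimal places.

Switching from a contribution of 32 to 0 lets Gus keep an extra 32 million dollars, but lowers the joint research fund by 32, which costs Gus their own share of that drop: 2.3/4 × 32 = 18.40.
Net gain = 32 − 18.40 = 13.60. The private return per contributed unit (0.5750) is below 1, so free-riding is indeed the best response regardless of what the others do.

13.60 million dollars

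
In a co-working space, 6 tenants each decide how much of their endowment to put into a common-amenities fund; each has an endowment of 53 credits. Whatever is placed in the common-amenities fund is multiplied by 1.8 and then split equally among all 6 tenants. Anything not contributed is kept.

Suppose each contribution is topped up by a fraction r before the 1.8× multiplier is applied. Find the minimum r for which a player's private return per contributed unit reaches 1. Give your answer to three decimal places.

With matching at rate r, one contributed unit becomes (1 + r) in the common-amenities fund and returns 1.8 × (1 + r) / 6 to the contributor.
Setting this equal to 1: 1 + r = 6/1.8 = 3.3333.
So the minimum matching rate is r = 3.3333 − 1 = 2.333.

2.333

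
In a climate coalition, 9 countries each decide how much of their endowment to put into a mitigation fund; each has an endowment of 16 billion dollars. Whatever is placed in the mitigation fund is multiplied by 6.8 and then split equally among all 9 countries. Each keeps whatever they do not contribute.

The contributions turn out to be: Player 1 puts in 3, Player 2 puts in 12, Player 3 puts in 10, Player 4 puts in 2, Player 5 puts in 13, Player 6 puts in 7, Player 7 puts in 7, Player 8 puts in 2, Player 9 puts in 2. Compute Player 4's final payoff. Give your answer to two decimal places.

Total contributed: 3 + 12 + 10 + 2 + 13 + 7 + 7 + 2 + 2 = 58.
Each receives 6.8 × 58 / 9 = 43.82 from the mitigation fund.
Player 4 keeps 16 − 2 = 14, so Player 4's payoff is 14 + 43.82 = 57.82.

57.82 billion dollars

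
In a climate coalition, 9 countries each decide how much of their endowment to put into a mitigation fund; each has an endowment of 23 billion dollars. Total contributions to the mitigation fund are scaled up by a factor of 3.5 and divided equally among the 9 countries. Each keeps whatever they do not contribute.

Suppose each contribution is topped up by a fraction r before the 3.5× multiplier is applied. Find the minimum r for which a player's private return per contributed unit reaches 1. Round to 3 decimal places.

With matching at rate r, one contributed unit becomes (1 + r) in the mitigation fund and returns 3.5 × (1 + r) / 9 to the contributor.
Setting this equal to 1: 1 + r = 9/3.5 = 2.5714.
So the minimum matching rate is r = 2.5714 − 1 = 1.571.

1.571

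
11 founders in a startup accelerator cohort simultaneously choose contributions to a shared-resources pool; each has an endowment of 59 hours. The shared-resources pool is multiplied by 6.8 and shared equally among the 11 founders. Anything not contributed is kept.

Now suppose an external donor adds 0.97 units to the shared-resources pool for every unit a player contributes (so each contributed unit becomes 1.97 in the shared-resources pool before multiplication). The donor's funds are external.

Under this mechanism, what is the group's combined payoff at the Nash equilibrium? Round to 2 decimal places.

Under the mechanism each unit contributed yields 6.8 × 1.97 / 11 = 1.2178 back to its contributor per unit of net cost, which exceeds 1, making full contribution the dominant choice for everyone.
So the Nash equilibrium is full contribution by all 11; the group earns 6.8 × 1.97 × 649 = 8694.00.

8694.00 hours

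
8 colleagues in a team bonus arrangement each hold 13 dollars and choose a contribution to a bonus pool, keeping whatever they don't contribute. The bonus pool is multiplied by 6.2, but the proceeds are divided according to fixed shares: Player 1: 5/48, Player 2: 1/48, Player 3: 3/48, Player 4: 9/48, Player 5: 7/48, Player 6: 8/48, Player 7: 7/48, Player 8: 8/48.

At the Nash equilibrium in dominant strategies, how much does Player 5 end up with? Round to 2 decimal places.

48.26 dollars

For player j, contributing a unit is worthwhile iff 6.2 × (j's share) ≥ 1, i.e. iff j's share is at least 0.1613.
Player 4, Player 6 and Player 8 are above the threshold, contributing 13 each; the remaining 5 contribute 0. Total contributed: 39.
Player 5 keeps 13 and receives 6.2 × 39 × 7/48 = 35.26 from the bonus pool, for a payoff of 48.26.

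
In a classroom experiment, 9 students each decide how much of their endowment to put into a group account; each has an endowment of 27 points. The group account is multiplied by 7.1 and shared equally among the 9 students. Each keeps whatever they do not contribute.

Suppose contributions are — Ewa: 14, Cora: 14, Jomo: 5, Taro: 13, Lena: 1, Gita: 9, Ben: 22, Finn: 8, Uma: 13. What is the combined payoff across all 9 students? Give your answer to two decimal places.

Total contributed: 14 + 14 + 5 + 13 + 1 + 9 + 22 + 8 + 13 = 99; total kept: 9 × 27 − 99 = 144.
The group account pays out 7.1 × 99 = 702.90 in aggregate.
Group total = 144 + 702.90 = 846.90.

846.90 points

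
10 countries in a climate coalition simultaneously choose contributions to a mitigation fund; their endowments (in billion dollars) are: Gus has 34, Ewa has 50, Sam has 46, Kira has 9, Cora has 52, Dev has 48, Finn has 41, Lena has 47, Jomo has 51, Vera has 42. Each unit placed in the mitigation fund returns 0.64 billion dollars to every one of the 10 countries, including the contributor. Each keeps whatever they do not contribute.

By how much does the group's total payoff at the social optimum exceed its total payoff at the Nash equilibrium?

The private return per contributed unit is 0.64 < 1 for everyone, so the Nash equilibrium is zero contribution and the group total is Σ E_j = 34 + 50 + 46 + 9 + 52 + 48 + 41 + 47 + 51 + 42 = 420.
Each contributed unit returns 6.400 to the group, so the social optimum is full contribution by everyone: group total = 6.400 × 420 = 2688.00.
Efficiency loss = (6.400 − 1) × 420 = 2268.00.

2268.00 billion dollars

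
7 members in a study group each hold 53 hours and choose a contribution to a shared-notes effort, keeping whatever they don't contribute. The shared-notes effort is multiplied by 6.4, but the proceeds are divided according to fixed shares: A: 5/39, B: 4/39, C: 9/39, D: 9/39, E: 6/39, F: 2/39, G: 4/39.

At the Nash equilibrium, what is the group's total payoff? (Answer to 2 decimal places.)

943.40 hours

For player j, contributing a unit is worthwhile iff 6.4 × (j's share) ≥ 1, i.e. iff j's share is at least 0.1563.
C and D are above the threshold, contributing 53 each; the remaining 5 contribute 0. Total contributed: 106.
The shared-notes effort pays out 6.4 × 106 = 678.40 in total (split across the unequal shares, but the aggregate is all that matters for the group sum).
The 5 free-riders keep 53 each, adding 265. Group total = 265 + 678.40 = 943.40.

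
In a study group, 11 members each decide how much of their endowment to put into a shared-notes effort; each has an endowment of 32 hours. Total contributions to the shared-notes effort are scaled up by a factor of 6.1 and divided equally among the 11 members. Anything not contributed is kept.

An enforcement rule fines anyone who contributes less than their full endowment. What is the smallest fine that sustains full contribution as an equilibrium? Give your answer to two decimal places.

Given the others contribute fully, the best deviation is to contribute 0 (any partial contribution still incurs the fine and gives up units whose private return 0.5545 is below 1).
Deviating from 32 to 0 saves 32 hours but forfeits the deviator's share of the drop in the shared-notes effort: 6.1/11 × 32 = 17.75.
So the deviation gain is 32 − 17.75 = 14.25, and the fine must be at least 14.25 hours to wipe it out.

14.25 hours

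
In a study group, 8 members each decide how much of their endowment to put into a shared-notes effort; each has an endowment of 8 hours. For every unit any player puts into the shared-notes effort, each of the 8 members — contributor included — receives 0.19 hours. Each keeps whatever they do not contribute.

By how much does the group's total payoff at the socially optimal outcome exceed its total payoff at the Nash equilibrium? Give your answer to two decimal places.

The private return per contributed unit is 0.19 < 1, so contributing 0 is dominant for every player. At the Nash equilibrium everyone keeps their 8, and the group total is 8 × 8 = 64.
Each contributed unit returns 1.520 to the group as a whole (0.19 to each of 8 players), which exceeds 1, so the social optimum is full contribution: group total = 1.520 × 64 = 97.28.
Efficiency loss = 97.28 − 64 = 33.28.

33.28 hours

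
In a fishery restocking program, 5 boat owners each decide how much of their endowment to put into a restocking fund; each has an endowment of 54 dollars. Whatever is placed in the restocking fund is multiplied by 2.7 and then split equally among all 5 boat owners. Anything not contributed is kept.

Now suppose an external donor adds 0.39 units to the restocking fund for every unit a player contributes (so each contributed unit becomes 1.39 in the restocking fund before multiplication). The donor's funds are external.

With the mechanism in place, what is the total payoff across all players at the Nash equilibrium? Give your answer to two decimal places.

270.00 dollars

The effective private return is 2.7 × 1.39 / 5 = 0.7506, which is still under 1, so the mechanism doesn't change anyone's dominant strategy: zero contribution.
Everyone keeps their endowment and the group total is 5 × 54 = 270.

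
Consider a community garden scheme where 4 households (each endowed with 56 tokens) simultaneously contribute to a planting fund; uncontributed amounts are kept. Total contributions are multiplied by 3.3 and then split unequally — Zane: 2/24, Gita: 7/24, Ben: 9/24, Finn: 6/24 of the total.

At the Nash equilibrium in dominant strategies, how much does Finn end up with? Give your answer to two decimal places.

For player j, contributing a unit is worthwhile iff 3.3 × (j's share) ≥ 1, i.e. iff j's share is at least 0.3030.
Ben alone (share 9/24) is above the threshold, contributing 56; the remaining 3 contribute 0. Total contributed: 56.
Finn keeps 56 and receives 3.3 × 56 × 6/24 = 46.20 from the planting fund, for a payoff of 102.20.

102.20 tokens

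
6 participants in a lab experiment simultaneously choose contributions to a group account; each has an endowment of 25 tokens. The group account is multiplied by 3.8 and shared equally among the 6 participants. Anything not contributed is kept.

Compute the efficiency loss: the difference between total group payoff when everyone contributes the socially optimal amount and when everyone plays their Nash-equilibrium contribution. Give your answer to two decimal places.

420.00 tokens

Each contributed unit returns 3.8/6 = 0.6333 to its contributor — below 1 — so contributing 0 is dominant for every player. At the Nash equilibrium everyone keeps their 25, and the group total is 6 × 25 = 150.
Each contributed unit returns 3.800 to the group as a whole (0.6333 to each of 6 players), which exceeds 1, so the social optimum is full contribution: group total = 3.800 × 150 = 570.00.
Efficiency loss = 570.00 − 150 = 420.00.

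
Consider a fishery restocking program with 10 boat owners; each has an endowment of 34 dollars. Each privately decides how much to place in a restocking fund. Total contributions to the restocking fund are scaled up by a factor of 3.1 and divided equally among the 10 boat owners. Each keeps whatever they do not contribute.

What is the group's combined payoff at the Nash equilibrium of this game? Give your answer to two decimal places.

Each contributed unit returns 3.1/10 = 0.3100 to its contributor — below 1 — so contributing 0 is dominant for every player. At the Nash equilibrium everyone keeps their 34, and the group total is 10 × 34 = 340.

340.00 dollars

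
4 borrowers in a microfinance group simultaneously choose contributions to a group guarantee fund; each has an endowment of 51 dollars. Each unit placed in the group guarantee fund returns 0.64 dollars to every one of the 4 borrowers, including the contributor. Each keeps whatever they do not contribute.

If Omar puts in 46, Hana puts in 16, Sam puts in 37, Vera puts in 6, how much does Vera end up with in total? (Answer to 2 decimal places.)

Total contributed: 46 + 16 + 37 + 6 = 105.
Each receives 0.64 × 105 = 67.20 from the group guarantee fund.
Vera keeps 51 − 6 = 45, so Vera's payoff is 45 + 67.20 = 112.20.

112.20 dollars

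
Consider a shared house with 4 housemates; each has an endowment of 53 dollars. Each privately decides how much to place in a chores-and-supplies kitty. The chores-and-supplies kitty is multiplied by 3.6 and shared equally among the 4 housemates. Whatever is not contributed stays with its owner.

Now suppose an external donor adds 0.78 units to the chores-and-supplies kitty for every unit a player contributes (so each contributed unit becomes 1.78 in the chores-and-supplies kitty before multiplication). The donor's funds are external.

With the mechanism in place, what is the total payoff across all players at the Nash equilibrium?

1358.50 dollars

Under the mechanism each unit contributed yields 3.6 × 1.78 / 4 = 1.6020 back to its contributor per unit of net cost, which exceeds 1, making full contribution the dominant choice for everyone.
At the Nash equilibrium everyone contributes 53. Group total payoff = 3.6 × 1.78 × 212 = 1358.50.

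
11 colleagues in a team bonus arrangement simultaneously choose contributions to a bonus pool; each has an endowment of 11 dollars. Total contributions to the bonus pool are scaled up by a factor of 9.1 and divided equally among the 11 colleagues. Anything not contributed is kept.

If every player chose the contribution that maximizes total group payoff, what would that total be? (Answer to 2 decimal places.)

Each contributed unit returns 9.100 to the group as a whole (0.8273 to each of 11 players), which exceeds 1, so the social optimum is full contribution: group total = 9.100 × 121 = 1101.10.

1101.10 dollars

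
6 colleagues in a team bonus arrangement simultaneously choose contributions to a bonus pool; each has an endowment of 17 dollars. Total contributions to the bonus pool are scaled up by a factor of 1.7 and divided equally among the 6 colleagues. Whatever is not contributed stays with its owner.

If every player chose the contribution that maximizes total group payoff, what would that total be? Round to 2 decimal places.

173.40 dollars

Each contributed unit returns 1.700 to the group as a whole (0.2833 to each of 6 players), which exceeds 1, so the social optimum is full contribution: group total = 1.700 × 102 = 173.40.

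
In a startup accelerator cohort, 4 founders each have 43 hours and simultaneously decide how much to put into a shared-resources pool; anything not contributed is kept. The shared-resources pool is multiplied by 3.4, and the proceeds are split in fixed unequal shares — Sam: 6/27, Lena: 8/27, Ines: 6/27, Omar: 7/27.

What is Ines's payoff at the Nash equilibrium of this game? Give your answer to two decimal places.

75.49 hours

A player with share s gets back 3.4·s per unit contributed, so full contribution is dominant for anyone with s > 1/3.4 = 0.2941 and zero contribution is dominant for anyone below.
The only share above 0.2941 is Lena's 8/27, contributing 43; the remaining 3 contribute 0. Total contributed: 43.
Ines keeps 43 and receives 3.4 × 43 × 6/27 = 32.49 from the shared-resources pool, for a payoff of 75.49.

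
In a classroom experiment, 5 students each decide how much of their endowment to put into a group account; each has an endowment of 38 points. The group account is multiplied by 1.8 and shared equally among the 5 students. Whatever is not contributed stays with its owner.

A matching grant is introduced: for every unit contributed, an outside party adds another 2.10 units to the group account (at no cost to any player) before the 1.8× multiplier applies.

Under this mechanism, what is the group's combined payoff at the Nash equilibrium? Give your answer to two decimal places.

With the mechanism, a contributed unit returns 1.8 × 3.10 / 5 = 1.1160 per unit of net cost to the contributor — now above 1 — so contributing fully is weakly dominant for every player.
At the Nash equilibrium everyone contributes 38. Group total payoff = 1.8 × 3.10 × 190 = 1060.20.

1060.20 points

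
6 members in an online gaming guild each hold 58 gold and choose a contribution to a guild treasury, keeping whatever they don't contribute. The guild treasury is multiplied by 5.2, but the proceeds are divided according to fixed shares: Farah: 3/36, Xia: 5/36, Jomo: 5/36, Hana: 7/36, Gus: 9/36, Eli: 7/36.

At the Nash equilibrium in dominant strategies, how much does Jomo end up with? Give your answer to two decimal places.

For player j, contributing a unit is worthwhile iff 5.2 × (j's share) ≥ 1, i.e. iff j's share is at least 0.1923.
Hana, Gus and Eli clear that bar, contributing 58 each; the remaining 3 contribute 0. Total contributed: 174.
Jomo keeps 58 and receives 5.2 × 174 × 5/36 = 125.67 from the guild treasury, for a payoff of 183.67.

183.67 gold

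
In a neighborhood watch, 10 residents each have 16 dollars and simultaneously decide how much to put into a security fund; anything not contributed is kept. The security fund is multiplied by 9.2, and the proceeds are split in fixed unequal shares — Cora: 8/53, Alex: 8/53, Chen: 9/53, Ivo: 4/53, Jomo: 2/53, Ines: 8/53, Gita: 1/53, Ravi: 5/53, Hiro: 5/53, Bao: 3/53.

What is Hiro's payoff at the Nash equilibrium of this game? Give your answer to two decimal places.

71.55 dollars

For player j, contributing a unit is worthwhile iff 9.2 × (j's share) ≥ 1, i.e. iff j's share is at least 0.1087.
The shares above 0.1087 belong to Cora, Alex, Chen and Ines, contributing 16 each; the remaining 6 contribute 0. Total contributed: 64.
Hiro keeps 16 and receives 9.2 × 64 × 5/53 = 55.55 from the security fund, for a payoff of 71.55.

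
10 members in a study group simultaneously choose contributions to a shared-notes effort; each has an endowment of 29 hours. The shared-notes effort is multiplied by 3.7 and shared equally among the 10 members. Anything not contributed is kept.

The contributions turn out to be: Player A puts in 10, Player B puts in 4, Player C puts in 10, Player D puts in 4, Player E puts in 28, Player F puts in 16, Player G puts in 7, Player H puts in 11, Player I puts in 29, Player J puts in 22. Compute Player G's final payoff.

74.17 hours

Total contributed: 10 + 4 + 10 + 4 + 28 + 16 + 7 + 11 + 29 + 22 = 141.
Each receives 3.7 × 141 / 10 = 52.17 from the shared-notes effort.
Player G keeps 29 − 7 = 22, so Player G's payoff is 22 + 52.17 = 74.17.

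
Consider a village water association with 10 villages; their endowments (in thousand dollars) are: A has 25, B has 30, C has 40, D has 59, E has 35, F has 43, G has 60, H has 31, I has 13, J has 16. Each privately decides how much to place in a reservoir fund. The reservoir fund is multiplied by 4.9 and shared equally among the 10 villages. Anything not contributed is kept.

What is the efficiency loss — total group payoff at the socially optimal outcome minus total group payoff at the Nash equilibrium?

The private return per contributed unit is 4.9/10 = 0.4900 < 1 for every player regardless of endowment, so the Nash equilibrium is zero contribution and the group total is Σ E_j = 25 + 30 + 40 + 59 + 35 + 43 + 60 + 31 + 13 + 16 = 352.
Each contributed unit returns 4.900 to the group, so the social optimum is full contribution by everyone: group total = 4.900 × 352 = 1724.80.
Efficiency loss = (4.900 − 1) × 352 = 1372.80.

1372.80 thousand dollars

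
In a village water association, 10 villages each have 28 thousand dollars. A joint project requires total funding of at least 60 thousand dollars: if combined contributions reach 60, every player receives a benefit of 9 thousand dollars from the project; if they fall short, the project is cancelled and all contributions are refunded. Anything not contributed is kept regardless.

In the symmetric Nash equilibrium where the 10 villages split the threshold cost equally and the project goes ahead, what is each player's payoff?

Equal share of the threshold: 60/10 = 6.
At this profile no one gains by cutting their contribution: any cut drops the total below 60, the project is cancelled, contributions are refunded, and the deviator ends with 28, which is less than 28 − 6 + 9 = 31. Contributing more than 6 just wastes the excess. So contributing exactly 6 is a best response.
Each player's payoff: 28 − 6 + 9 = 31.

31 thousand dollars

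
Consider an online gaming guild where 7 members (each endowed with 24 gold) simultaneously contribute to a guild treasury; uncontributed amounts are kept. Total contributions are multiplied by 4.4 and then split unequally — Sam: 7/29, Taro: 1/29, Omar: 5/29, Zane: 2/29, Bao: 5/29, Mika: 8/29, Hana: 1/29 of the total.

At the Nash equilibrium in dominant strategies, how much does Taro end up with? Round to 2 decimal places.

31.28 gold

Player j's private return per contributed unit is 4.4 × (j's share). Contributing is weakly dominant for j when that share is at least 1/4.4 = 0.2273, and contributing 0 is dominant otherwise.
The shares above 0.2273 belong to Sam and Mika, contributing 24 each; the remaining 5 contribute 0. Total contributed: 48.
Taro keeps 24 and receives 4.4 × 48 × 1/29 = 7.28 from the guild treasury, for a payoff of 31.28.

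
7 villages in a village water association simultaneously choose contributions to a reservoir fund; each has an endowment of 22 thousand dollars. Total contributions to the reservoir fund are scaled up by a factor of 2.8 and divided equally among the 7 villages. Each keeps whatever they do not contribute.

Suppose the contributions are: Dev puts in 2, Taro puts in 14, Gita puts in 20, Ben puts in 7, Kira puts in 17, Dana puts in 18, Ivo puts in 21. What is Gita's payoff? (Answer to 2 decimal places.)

Total contributed: 2 + 14 + 20 + 7 + 17 + 18 + 21 = 99.
Each receives 2.8 × 99 / 7 = 39.60 from the reservoir fund.
Gita keeps 22 − 20 = 2, so Gita's payoff is 2 + 39.60 = 41.60.

41.60 thousand dollars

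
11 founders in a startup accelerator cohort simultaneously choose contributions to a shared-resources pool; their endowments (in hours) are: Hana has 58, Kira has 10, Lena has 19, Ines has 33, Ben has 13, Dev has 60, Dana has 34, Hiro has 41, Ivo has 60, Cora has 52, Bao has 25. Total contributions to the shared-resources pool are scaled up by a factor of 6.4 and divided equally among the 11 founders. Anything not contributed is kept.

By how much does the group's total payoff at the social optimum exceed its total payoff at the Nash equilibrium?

The private return per contributed unit is 6.4/11 = 0.5818 < 1 for every player regardless of endowment, so the Nash equilibrium is zero contribution and the group total is Σ E_j = 58 + 10 + 19 + 33 + 13 + 60 + 34 + 41 + 60 + 52 + 25 = 405.
Each contributed unit returns 6.400 to the group, so the social optimum is full contribution by everyone: group total = 6.400 × 405 = 2592.00.
Efficiency loss = (6.400 − 1) × 405 = 2187.00.

2187.00 hours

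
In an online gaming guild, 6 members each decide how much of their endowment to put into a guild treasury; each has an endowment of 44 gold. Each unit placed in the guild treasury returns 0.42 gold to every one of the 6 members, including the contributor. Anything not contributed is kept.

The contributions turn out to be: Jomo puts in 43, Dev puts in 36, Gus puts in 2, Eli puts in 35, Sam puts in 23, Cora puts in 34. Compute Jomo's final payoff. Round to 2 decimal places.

Total contributed: 43 + 36 + 2 + 35 + 23 + 34 = 173.
Each receives 0.42 × 173 = 72.66 from the guild treasury.
Jomo keeps 44 − 43 = 1, so Jomo's payoff is 1 + 72.66 = 73.66.

73.66 gold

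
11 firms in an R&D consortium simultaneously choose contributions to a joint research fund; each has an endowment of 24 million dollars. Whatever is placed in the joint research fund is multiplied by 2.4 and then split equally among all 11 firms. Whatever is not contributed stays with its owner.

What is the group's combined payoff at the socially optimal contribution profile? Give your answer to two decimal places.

Each contributed unit returns 2.400 to the group as a whole (0.2182 to each of 11 players), which exceeds 1, so the social optimum is full contribution: group total = 2.400 × 264 = 633.60.

633.60 million dollars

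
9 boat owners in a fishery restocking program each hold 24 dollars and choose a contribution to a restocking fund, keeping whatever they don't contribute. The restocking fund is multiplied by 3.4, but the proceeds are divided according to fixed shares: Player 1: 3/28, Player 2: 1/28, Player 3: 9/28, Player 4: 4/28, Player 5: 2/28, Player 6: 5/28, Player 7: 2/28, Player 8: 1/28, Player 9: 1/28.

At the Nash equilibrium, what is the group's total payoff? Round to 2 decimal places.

273.60 dollars

Each unit j contributes comes back to j as 3.4 × (j's share), so j prefers to contribute only if that share exceeds 1/3.4 = 0.2941; otherwise keeping the unit dominates.
The only share above 0.2941 is Player 3's 9/28, contributing 24; the remaining 8 contribute 0. Total contributed: 24.
The restocking fund pays out 3.4 × 24 = 81.60 in total (split across the unequal shares, but the aggregate is all that matters for the group sum).
The 8 free-riders keep 24 each, adding 192. Group total = 192 + 81.60 = 273.60.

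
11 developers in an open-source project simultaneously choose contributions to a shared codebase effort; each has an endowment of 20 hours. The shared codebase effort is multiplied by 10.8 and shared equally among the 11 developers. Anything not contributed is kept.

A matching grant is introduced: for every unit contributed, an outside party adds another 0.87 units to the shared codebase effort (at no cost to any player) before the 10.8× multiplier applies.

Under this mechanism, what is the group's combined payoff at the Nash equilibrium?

The effective private return per unit is now 10.8 × 1.87 / 11 = 1.8360 > 1, so every player's dominant strategy flips to full contribution.
At the Nash equilibrium everyone contributes 20. Group total payoff = 10.8 × 1.87 × 220 = 4443.12.

4443.12 hours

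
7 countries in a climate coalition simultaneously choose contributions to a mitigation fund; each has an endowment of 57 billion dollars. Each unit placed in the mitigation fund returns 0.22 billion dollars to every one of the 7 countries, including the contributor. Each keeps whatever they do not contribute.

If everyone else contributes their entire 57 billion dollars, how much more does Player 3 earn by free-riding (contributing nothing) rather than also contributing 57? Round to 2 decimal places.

Switching from a contribution of 57 to 0 lets Player 3 keep an extra 57 billion dollars, but lowers the mitigation fund by 57, which costs Player 3 their own share of that drop: 0.22 × 57 = 12.54.
Net gain = 57 − 12.54 = 44.46. The private return per contributed unit (0.22) is below 1, so free-riding is indeed the best response regardless of what the others do.

44.46 billion dollars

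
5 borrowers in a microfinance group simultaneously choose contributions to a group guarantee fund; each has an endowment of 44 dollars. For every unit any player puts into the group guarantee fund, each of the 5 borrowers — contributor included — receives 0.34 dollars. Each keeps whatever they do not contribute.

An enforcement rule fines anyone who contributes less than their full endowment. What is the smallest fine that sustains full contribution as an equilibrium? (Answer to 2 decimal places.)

Given the others contribute fully, the best deviation is to contribute 0 (any partial contribution still incurs the fine and gives up units whose private return 0.34 is below 1).
Deviating from 44 to 0 saves 44 dollars but forfeits the deviator's share of the drop in the group guarantee fund: 0.34 × 44 = 14.96.
So the deviation gain is 44 − 14.96 = 29.04, and the fine must be at least 29.04 dollars to wipe it out.

29.04 dollars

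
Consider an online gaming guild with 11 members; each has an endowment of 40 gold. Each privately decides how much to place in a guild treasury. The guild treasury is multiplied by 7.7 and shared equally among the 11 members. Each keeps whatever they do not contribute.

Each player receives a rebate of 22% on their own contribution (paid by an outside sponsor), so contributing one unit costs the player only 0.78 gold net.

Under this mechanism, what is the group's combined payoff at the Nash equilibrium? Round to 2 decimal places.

440.00 gold

With the mechanism, a contributed unit returns (7.7/11) / 0.78 = 0.8974 per unit of net cost — still below 1 — so contributing 0 remains dominant for every player.
Everyone keeps their endowment and the group total is 11 × 40 = 440.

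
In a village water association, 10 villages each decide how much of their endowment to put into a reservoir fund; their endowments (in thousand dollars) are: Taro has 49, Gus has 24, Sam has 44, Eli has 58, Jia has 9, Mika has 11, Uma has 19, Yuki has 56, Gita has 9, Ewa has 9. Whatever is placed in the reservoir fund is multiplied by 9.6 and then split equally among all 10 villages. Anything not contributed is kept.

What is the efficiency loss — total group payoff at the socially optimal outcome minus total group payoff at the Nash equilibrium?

The private return per contributed unit is 9.6/10 = 0.9600 < 1 for every player regardless of endowment, so the Nash equilibrium is zero contribution and the group total is Σ E_j = 49 + 24 + 44 + 58 + 9 + 11 + 19 + 56 + 9 + 9 = 288.
Each contributed unit returns 9.600 to the group, so the social optimum is full contribution by everyone: group total = 9.600 × 288 = 2764.80.
Efficiency loss = (9.600 − 1) × 288 = 2476.80.

2476.80 thousand dollars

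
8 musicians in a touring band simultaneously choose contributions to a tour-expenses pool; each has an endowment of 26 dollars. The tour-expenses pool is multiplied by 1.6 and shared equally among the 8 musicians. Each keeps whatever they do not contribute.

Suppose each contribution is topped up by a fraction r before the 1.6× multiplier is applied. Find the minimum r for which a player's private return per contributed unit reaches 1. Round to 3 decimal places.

With matching at rate r, one contributed unit becomes (1 + r) in the tour-expenses pool and returns 1.6 × (1 + r) / 8 to the contributor.
Setting this equal to 1: 1 + r = 8/1.6 = 5.0000.
So the minimum matching rate is r = 5.0000 − 1 = 4.000.

4.000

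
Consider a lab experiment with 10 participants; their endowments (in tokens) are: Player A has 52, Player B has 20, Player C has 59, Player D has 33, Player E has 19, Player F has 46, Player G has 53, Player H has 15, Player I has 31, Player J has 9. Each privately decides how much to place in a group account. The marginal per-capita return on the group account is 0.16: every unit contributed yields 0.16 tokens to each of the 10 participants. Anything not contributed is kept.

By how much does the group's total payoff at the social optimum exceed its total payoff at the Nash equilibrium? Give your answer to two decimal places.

202.20 tokens

The private return per contributed unit is 0.16 < 1 for everyone, so the Nash equilibrium is zero contribution and the group total is Σ E_j = 52 + 20 + 59 + 33 + 19 + 46 + 53 + 15 + 31 + 9 = 337.
Each contributed unit returns 1.600 to the group, so the social optimum is full contribution by everyone: group total = 1.600 × 337 = 539.20.
Efficiency loss = (1.600 − 1) × 337 = 202.20.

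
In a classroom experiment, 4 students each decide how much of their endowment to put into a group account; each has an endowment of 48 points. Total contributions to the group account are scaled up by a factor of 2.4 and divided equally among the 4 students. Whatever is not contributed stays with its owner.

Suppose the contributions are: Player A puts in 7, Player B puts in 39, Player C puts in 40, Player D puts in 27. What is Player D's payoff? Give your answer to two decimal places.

Total contributed: 7 + 39 + 40 + 27 = 113.
Each receives 2.4 × 113 / 4 = 67.80 from the group account.
Player D keeps 48 − 27 = 21, so Player D's payoff is 21 + 67.80 = 88.80.

88.80 points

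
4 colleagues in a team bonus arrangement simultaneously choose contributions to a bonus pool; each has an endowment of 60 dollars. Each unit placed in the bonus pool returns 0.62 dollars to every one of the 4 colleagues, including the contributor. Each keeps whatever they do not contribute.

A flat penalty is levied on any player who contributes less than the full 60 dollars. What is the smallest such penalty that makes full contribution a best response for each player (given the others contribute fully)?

22.80 dollars

Given the others contribute fully, the best deviation is to contribute 0 (any partial contribution still incurs the fine and gives up units whose private return 0.62 is below 1).
Deviating from 60 to 0 saves 60 dollars but forfeits the deviator's share of the drop in the bonus pool: 0.62 × 60 = 37.20.
So the deviation gain is 60 − 37.20 = 22.80, and the fine must be at least 22.80 dollars to wipe it out.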